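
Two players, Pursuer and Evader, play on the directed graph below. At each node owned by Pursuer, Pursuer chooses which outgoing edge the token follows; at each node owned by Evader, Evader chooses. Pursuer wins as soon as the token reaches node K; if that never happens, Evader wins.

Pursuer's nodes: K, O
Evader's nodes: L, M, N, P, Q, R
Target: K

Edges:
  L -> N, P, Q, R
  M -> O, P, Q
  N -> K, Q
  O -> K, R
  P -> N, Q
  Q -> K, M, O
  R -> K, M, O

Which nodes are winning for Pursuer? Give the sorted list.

K, O

A0 = {K}
A1: add {O} — O (Pursuer) has O→K.
A2 = A1; e.g. L (Evader) can still go to N. Fixed point.
Pursuer's winning region = {K, O}.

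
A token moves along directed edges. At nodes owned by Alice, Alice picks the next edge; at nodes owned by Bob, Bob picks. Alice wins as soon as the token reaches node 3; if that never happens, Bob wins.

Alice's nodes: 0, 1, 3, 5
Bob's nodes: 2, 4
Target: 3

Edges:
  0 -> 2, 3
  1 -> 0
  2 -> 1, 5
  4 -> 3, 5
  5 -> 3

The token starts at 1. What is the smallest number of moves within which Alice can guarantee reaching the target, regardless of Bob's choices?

A0 = {3}
A1: add {0, 5} — 0 (Alice) has 0→3; 5 (Alice) has 5→3.
A2: add {1, 4} — 1 (Alice) has 1→0; 4 (Bob): all of {3, 5} already in.
1 enters the attractor at level 2, so Alice can force the target in 2 moves from there.

2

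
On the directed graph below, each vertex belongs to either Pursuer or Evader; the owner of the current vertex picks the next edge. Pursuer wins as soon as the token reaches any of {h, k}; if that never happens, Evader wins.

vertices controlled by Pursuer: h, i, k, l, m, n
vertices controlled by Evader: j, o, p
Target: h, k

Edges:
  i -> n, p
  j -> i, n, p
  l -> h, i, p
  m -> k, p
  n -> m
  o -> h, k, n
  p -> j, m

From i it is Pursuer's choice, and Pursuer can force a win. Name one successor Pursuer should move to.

A0 = {h, k}
A1: add {l, m} — l (Pursuer) has l→h; m (Pursuer) has m→k.
A2: add {n} — n (Pursuer) has n→m.
A3: add {i, o} — i (Pursuer) has i→n; o (Evader): all of {h, k, n} already in.
A4 = A3; e.g. j (Evader) can still go to p. Fixed point.
From i, successor n is in the attractor (rank 2); the other successor p is not.

n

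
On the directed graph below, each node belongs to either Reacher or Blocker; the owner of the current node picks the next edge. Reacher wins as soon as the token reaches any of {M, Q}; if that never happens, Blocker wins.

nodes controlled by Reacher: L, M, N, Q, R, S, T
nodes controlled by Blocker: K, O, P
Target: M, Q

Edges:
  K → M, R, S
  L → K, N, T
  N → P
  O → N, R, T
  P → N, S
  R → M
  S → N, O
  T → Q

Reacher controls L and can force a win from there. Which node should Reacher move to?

T

A0 = {M, Q}
A1: add {R, T} — R (Reacher) has R→M; T (Reacher) has T→Q.
A2: add {L} — L (Reacher) has L→T.
A3 = A2; e.g. K (Blocker) can still go to S. Fixed point.
From L, successor T is in the attractor (rank 1); the other successors K, N are not.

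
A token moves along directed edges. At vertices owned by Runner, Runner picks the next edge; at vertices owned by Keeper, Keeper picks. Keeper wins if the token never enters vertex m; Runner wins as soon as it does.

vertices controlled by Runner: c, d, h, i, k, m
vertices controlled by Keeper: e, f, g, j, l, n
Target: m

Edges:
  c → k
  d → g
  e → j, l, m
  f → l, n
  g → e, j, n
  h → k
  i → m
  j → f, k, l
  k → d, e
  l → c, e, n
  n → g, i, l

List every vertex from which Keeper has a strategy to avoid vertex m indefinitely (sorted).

A0 = {m}
A1: add {i} — i (Runner) has i→m.
A2 = A1; e.g. c (Runner) has no edge into A1. Fixed point.
Runner's attractor = {i, m}; Keeper avoids the target exactly from the complement.

c, d, e, f, g, h, j, k, l, n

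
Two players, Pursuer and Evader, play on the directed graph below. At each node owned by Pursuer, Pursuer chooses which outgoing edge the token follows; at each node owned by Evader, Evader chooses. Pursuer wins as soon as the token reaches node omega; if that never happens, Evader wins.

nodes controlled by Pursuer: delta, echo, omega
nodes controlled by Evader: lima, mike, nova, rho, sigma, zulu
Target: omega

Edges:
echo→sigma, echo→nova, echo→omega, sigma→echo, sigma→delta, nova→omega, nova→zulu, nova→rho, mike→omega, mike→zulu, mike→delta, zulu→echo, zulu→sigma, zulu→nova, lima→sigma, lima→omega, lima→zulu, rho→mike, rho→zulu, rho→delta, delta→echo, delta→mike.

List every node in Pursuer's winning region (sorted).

delta, echo, omega, sigma

A0 = {omega}
A1: add {echo} — echo (Pursuer) has echo→omega.
A2: add {delta} — delta (Pursuer) has delta→echo.
A3: add {sigma} — sigma (Evader): all of {echo, delta} already in.
A4 = A3; e.g. nova (Evader) can still go to zulu. Fixed point.
Pursuer's winning region = {delta, echo, omega, sigma}.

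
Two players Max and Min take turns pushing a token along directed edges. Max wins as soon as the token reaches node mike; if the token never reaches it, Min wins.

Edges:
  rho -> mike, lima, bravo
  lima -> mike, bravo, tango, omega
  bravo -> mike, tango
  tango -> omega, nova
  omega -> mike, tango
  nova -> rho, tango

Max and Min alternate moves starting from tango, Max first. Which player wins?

Track states (vertex, player-to-move).
A0 = {(mike,Max), (mike,Min)}
A1: add {(rho,Max), (lima,Max), (bravo,Max), (omega,Max)}.
A2: add {(rho,Min)}.
A3: add {(nova,Max)}.
A4: add {(tango,Min)}.
A5 = A4; e.g. (lima,Min) stays out. (tango,Max) never enters ⇒ Min avoids the target.

Min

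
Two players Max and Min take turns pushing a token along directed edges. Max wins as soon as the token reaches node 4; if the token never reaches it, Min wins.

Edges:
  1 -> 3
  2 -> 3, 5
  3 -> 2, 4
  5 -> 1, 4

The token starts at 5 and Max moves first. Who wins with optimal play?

Max

Track states (vertex, player-to-move).
A0 = {(4,Max), (4,Min)}
A1: add {(3,Max), (5,Max)}.
(5,Max) ∈ A1 ⇒ Max forces the target.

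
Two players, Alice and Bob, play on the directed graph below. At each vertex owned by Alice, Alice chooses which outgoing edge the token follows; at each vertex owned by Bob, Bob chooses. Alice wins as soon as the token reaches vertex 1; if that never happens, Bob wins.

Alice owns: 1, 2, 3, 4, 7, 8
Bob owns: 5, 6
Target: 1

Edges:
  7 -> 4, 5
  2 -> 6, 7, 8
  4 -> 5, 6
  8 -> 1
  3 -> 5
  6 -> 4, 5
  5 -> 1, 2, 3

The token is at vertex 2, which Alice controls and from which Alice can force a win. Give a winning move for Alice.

A0 = {1}
A1: add {8} — 8 (Alice) has 8→1.
A2: add {2} — 2 (Alice) has 2→8.
A3 = A2; e.g. 3 (Alice) has no edge into A2. Fixed point.
From 2, successor 8 is in the attractor (rank 1); the other successors 6, 7 are not.

8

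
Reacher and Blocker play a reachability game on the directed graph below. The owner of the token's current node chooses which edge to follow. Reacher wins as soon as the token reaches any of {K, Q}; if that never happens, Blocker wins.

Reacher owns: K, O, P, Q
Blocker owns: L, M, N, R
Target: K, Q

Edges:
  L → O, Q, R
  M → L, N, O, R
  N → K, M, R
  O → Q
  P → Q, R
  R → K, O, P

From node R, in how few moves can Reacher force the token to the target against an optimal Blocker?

2

A0 = {K, Q}
A1: add {O, P} — O (Reacher) has O→Q; P (Reacher) has P→Q.
A2: add {R} — R (Blocker): all of {K, O, P} already in.
R enters the attractor at level 2, so Reacher can force the target in 2 moves from there.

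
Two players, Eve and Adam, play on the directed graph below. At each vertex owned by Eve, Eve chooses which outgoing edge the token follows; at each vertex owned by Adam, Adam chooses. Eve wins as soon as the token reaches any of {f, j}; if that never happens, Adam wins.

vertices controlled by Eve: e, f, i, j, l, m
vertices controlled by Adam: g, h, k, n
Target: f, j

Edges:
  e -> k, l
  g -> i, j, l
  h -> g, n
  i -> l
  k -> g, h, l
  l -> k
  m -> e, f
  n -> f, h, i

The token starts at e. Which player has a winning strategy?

A0 = {f, j}
A1: add {m} — m (Eve) has m→f.
A2 = A1; e.g. e (Eve) has no edge into A1. Fixed point.
e never enters the attractor, so Adam can avoid the target forever.

Adam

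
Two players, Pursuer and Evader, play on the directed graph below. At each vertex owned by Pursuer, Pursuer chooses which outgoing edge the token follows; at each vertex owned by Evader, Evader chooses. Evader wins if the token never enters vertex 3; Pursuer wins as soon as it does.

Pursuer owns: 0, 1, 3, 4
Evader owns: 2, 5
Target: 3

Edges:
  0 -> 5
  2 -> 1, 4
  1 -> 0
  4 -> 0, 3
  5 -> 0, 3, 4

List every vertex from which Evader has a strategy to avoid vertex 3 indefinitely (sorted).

0, 1, 2, 5

A0 = {3}
A1: add {4} — 4 (Pursuer) has 4→3.
A2 = A1; e.g. 0 (Pursuer) has no edge into A1. Fixed point.
Pursuer's attractor = {3, 4}; Evader avoids the target exactly from the complement.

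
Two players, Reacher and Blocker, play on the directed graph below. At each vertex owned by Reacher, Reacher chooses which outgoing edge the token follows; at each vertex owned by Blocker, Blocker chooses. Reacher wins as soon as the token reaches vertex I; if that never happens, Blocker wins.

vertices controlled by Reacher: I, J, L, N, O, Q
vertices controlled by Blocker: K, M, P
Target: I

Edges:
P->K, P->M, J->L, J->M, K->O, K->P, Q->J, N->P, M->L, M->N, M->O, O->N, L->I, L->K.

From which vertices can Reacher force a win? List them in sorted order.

I, J, L, Q

A0 = {I}
A1: add {L} — L (Reacher) has L→I.
A2: add {J} — J (Reacher) has J→L.
A3: add {Q} — Q (Reacher) has Q→J.
A4 = A3; e.g. K (Blocker) can still go to O. Fixed point.
Reacher's winning region = {I, J, L, Q}.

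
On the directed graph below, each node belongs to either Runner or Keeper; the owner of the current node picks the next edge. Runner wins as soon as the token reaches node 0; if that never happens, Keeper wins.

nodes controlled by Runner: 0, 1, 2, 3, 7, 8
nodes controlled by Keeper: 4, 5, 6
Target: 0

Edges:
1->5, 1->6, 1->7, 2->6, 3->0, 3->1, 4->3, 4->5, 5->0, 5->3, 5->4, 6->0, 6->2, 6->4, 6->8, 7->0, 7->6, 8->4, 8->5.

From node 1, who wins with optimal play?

A0 = {0}
A1: add {3, 7} — 3 (Runner) has 3→0; 7 (Runner) has 7→0.
A2: add {1} — 1 (Runner) has 1→7.
A3 = A2; e.g. 2 (Runner) has no edge into A2. Fixed point.
1 ∈ A2, so Runner can force the target.

Runner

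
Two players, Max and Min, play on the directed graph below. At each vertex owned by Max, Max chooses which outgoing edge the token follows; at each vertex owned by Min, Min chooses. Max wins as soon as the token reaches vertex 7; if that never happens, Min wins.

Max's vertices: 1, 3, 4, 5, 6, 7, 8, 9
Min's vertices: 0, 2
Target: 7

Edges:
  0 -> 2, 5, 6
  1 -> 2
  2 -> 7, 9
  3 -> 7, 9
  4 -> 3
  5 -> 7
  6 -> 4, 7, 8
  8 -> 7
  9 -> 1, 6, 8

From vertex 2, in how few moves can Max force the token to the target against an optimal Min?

A0 = {7}
A1: add {3, 5, 6, 8} — 3 (Max) has 3→7; 5 (Max) has 5→7; 6 (Max) has 6→7; 8 (Max) has 8→7.
A2: add {4, 9} — 4 (Max) has 4→3; 9 (Max) has 9→6.
A3: add {2} — 2 (Min): all of {7, 9} already in.
2 enters the attractor at level 3, so Max can force the target in 3 moves from there.

3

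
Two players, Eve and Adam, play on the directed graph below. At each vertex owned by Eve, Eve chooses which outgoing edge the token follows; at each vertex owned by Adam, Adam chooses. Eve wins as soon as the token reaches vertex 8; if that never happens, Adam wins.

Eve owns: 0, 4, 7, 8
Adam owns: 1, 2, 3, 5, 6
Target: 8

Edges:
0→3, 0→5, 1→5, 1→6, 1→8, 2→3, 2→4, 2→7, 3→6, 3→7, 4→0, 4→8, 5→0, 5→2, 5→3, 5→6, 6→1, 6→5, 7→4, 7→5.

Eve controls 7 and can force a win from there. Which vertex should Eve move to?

A0 = {8}
A1: add {4} — 4 (Eve) has 4→8.
A2: add {7} — 7 (Eve) has 7→4.
A3 = A2; e.g. 0 (Eve) has no edge into A2. Fixed point.
From 7, successor 4 is in the attractor (rank 1); the other successor 5 is not.

4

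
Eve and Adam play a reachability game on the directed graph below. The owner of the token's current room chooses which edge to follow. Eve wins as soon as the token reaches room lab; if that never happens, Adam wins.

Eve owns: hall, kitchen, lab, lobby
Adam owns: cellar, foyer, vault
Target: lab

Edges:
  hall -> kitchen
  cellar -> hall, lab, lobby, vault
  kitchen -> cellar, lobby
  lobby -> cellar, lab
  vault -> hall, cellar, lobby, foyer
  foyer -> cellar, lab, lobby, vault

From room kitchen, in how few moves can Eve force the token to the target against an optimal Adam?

2

A0 = {lab}
A1: add {lobby} — lobby (Eve) has lobby→lab.
A2: add {kitchen} — kitchen (Eve) has kitchen→lobby.
kitchen enters the attractor at level 2, so Eve can force the target in 2 moves from there.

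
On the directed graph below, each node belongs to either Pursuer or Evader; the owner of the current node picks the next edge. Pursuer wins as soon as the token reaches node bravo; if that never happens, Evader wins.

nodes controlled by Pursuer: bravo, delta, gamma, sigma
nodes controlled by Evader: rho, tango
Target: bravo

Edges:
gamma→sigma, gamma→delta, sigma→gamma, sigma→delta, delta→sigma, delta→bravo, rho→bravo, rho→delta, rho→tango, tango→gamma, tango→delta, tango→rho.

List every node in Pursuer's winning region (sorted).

A0 = {bravo}
A1: add {delta} — delta (Pursuer) has delta→bravo.
A2: add {gamma, sigma} — gamma (Pursuer) has gamma→delta; sigma (Pursuer) has sigma→delta.
A3 = A2; e.g. rho (Evader) can still go to tango. Fixed point.
Pursuer's winning region = {bravo, delta, gamma, sigma}.

bravo, delta, gamma, sigma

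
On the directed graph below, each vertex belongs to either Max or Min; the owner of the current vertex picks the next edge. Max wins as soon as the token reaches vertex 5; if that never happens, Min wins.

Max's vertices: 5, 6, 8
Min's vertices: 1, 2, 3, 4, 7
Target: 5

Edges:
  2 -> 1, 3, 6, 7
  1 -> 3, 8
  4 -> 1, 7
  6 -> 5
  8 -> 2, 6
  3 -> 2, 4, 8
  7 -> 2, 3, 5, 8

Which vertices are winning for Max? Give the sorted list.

A0 = {5}
A1: add {6} — 6 (Max) has 6→5.
A2: add {8} — 8 (Max) has 8→6.
A3 = A2; e.g. 1 (Min) can still go to 3. Fixed point.
Max's winning region = {5, 6, 8}.

5, 6, 8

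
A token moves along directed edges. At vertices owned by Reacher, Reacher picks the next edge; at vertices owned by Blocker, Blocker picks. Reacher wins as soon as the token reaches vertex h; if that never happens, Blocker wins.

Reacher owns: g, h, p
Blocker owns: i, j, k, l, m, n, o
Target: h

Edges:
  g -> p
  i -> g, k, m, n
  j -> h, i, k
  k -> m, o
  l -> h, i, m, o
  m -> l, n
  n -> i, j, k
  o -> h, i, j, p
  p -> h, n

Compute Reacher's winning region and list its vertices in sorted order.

g, h, p

A0 = {h}
A1: add {p} — p (Reacher) has p→h.
A2: add {g} — g (Reacher) has g→p.
A3 = A2; e.g. i (Blocker) can still go to k. Fixed point.
Reacher's winning region = {g, h, p}.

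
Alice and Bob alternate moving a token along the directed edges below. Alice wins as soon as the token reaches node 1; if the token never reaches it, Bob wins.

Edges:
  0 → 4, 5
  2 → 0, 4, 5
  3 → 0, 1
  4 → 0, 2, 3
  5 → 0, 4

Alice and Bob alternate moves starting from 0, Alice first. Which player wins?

Track states (vertex, player-to-move).
A0 = {(1,Alice), (1,Bob)}
A1: add {(3,Alice)}.
A2 = A1; e.g. (0,Alice) stays out. (0,Alice) never enters ⇒ Bob avoids the target.

Bob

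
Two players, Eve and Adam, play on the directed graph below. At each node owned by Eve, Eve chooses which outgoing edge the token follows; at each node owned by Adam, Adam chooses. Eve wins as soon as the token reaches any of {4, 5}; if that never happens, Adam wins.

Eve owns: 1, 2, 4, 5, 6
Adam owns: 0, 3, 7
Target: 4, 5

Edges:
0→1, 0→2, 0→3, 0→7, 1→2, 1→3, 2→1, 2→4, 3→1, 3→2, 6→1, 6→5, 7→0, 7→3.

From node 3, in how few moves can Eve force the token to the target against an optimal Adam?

3

A0 = {4, 5}
A1: add {2, 6} — 2 (Eve) has 2→4; 6 (Eve) has 6→5.
A2: add {1} — 1 (Eve) has 1→2.
A3: add {3} — 3 (Adam): all of {1, 2} already in.
A4 = A3; e.g. 0 (Adam) can still go to 7. Fixed point.
3 enters the attractor at level 3, so Eve can force the target in 3 moves from there.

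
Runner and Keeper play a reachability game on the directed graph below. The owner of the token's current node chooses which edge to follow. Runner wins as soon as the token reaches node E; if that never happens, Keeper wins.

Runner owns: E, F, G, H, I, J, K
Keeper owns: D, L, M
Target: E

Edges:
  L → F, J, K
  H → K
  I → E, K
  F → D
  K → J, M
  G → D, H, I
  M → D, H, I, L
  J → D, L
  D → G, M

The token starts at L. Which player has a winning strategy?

A0 = {E}
A1: add {I} — I (Runner) has I→E.
A2: add {G} — G (Runner) has G→I.
A3 = A2; e.g. D (Keeper) can still go to M. Fixed point.
L never enters the attractor, so Keeper can avoid the target forever.

Keeper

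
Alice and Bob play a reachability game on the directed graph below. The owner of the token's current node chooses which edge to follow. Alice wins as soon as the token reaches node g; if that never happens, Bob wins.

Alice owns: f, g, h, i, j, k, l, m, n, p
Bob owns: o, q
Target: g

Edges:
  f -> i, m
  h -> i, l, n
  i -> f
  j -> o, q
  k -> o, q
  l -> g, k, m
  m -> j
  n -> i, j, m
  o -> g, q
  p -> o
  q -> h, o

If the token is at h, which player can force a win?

Alice

A0 = {g}
A1: add {l} — l (Alice) has l→g.
A2: add {h} — h (Alice) has h→l.
A3 = A2; e.g. f (Alice) has no edge into A2. Fixed point.
h ∈ A2, so Alice can force the target.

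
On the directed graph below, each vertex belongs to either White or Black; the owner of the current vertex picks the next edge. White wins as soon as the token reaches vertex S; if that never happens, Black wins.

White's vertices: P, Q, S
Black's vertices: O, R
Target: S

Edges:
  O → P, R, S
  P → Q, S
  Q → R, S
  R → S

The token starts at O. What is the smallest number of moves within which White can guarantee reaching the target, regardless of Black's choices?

A0 = {S}
A1: add {P, Q, R} — P (White) has P→S; Q (White) has Q→S; R (Black): all of {S} already in.
A2: add {O} — O (Black): all of {P, R, S} already in.
A2 = all vertices. Fixed point.
O enters the attractor at level 2, so White can force the target in 2 moves from there.

2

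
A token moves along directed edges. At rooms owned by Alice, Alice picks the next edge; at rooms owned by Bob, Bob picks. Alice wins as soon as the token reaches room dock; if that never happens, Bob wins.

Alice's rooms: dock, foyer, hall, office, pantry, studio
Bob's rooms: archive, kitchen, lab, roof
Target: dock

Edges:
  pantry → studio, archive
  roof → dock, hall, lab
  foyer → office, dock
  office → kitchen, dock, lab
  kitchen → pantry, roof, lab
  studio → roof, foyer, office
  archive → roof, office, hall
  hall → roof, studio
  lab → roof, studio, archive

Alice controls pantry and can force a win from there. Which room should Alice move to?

A0 = {dock}
A1: add {foyer, office} — foyer (Alice) has foyer→dock; office (Alice) has office→dock.
A2: add {studio} — studio (Alice) has studio→foyer.
A3: add {hall, pantry} — pantry (Alice) has pantry→studio; hall (Alice) has hall→studio.
A4 = A3; e.g. roof (Bob) can still go to lab. Fixed point.
From pantry, successor studio is in the attractor (rank 2); the other successor archive is not.

studio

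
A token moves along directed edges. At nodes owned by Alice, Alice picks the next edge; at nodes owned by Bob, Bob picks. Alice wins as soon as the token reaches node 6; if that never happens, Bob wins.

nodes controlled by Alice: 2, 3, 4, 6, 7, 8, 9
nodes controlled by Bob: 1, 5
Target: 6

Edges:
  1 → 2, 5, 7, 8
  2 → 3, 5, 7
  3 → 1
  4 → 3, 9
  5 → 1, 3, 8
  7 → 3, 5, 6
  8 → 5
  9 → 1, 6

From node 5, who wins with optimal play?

Bob

A0 = {6}
A1: add {7, 9} — 7 (Alice) has 7→6; 9 (Alice) has 9→6.
A2: add {2, 4} — 2 (Alice) has 2→7; 4 (Alice) has 4→9.
A3 = A2; e.g. 1 (Bob) can still go to 5. Fixed point.
5 never enters the attractor, so Bob can avoid the target forever.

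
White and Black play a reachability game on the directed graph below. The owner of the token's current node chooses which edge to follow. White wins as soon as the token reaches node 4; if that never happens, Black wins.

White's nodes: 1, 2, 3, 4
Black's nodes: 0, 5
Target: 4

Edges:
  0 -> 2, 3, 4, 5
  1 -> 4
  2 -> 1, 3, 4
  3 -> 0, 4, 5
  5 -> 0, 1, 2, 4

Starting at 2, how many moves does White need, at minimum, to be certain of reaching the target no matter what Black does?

1

A0 = {4}
A1: add {1, 2, 3} — 1 (White) has 1→4; 2 (White) has 2→4; 3 (White) has 3→4.
A2 = A1; e.g. 0 (Black) can still go to 5. Fixed point.
2 enters the attractor at level 1, so White can force the target in 1 move from there.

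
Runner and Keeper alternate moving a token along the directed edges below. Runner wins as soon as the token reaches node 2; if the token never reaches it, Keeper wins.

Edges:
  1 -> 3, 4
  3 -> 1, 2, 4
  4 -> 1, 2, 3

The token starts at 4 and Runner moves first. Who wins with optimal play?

Runner

Track states (vertex, player-to-move).
A0 = {(2,Runner), (2,Keeper)}
A1: add {(3,Runner), (4,Runner)}.
(4,Runner) ∈ A1 ⇒ Runner forces the target.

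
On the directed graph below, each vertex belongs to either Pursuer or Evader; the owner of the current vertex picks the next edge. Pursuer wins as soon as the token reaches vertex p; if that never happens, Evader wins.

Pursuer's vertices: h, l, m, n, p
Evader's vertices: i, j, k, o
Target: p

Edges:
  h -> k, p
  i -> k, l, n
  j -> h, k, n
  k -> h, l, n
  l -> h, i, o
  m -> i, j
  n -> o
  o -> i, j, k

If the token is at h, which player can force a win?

Pursuer

A0 = {p}
A1: add {h} — h (Pursuer) has h→p.
h ∈ A1, so Pursuer can force the target.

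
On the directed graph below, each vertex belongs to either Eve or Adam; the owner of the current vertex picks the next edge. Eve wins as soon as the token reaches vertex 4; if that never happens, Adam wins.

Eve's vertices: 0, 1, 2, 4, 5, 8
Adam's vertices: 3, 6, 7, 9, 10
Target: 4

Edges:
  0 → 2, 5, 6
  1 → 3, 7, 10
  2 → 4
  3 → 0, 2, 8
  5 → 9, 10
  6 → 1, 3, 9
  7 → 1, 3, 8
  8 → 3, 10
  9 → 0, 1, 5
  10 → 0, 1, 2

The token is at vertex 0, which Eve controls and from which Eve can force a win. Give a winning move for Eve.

2

A0 = {4}
A1: add {2} — 2 (Eve) has 2→4.
A2: add {0} — 0 (Eve) has 0→2.
A3 = A2; e.g. 1 (Eve) has no edge into A2. Fixed point.
From 0, successor 2 is in the attractor (rank 1); the other successors 5, 6 are not.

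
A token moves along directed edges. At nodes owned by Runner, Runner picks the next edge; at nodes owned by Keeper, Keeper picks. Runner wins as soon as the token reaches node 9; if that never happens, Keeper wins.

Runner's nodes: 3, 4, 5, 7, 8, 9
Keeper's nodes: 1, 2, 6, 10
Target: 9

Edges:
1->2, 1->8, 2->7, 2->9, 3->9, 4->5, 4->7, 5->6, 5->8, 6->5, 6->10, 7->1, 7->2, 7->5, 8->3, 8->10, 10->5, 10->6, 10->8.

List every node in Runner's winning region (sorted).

A0 = {9}
A1: add {3} — 3 (Runner) has 3→9.
A2: add {8} — 8 (Runner) has 8→3.
A3: add {5} — 5 (Runner) has 5→8.
A4: add {4, 7} — 4 (Runner) has 4→5; 7 (Runner) has 7→5.
A5: add {2} — 2 (Keeper): all of {7, 9} already in.
A6: add {1} — 1 (Keeper): all of {2, 8} already in.
A7 = A6; e.g. 6 (Keeper) can still go to 10. Fixed point.
Runner's winning region = {1, 2, 3, 4, 5, 7, 8, 9}.

1, 2, 3, 4, 5, 7, 8, 9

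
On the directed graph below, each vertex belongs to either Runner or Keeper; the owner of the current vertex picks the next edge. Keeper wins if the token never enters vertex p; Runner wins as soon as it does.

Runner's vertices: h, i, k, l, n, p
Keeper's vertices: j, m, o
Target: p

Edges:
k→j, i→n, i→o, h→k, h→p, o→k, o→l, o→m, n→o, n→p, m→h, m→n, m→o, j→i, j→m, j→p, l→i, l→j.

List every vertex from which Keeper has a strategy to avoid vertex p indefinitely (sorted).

A0 = {p}
A1: add {h, n} — h (Runner) has h→p; n (Runner) has n→p.
A2: add {i} — i (Runner) has i→n.
A3: add {l} — l (Runner) has l→i.
A4 = A3; e.g. j (Keeper) can still go to m. Fixed point.
Runner's attractor = {h, i, l, n, p}; Keeper avoids the target exactly from the complement.

j, k, m, o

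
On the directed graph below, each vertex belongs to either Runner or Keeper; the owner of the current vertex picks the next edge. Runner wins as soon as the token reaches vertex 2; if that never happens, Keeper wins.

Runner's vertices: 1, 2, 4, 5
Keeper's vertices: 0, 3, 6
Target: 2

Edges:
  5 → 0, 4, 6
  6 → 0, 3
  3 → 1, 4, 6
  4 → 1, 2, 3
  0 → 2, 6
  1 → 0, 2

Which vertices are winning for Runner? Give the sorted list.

A0 = {2}
A1: add {1, 4} — 1 (Runner) has 1→2; 4 (Runner) has 4→2.
A2: add {5} — 5 (Runner) has 5→4.
A3 = A2; e.g. 0 (Keeper) can still go to 6. Fixed point.
Runner's winning region = {1, 2, 4, 5}.

1, 2, 4, 5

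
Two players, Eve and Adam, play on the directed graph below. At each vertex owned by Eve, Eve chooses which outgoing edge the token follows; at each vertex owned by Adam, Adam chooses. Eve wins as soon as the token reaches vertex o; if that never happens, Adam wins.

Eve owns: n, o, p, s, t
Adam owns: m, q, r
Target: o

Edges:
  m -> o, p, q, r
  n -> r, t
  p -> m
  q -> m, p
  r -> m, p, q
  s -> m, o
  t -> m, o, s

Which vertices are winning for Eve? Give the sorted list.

n, o, s, t

A0 = {o}
A1: add {s, t} — s (Eve) has s→o; t (Eve) has t→o.
A2: add {n} — n (Eve) has n→t.
A3 = A2; e.g. m (Adam) can still go to p. Fixed point.
Eve's winning region = {n, o, s, t}.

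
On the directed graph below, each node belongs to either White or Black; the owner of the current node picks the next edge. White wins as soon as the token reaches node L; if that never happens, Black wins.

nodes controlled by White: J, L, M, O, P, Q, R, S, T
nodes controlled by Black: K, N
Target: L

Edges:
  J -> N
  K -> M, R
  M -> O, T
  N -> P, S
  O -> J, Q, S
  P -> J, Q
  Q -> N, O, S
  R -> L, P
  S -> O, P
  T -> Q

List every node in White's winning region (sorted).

A0 = {L}
A1: add {R} — R (White) has R→L.
A2 = A1; e.g. J (White) has no edge into A1. Fixed point.
White's winning region = {L, R}.

L, R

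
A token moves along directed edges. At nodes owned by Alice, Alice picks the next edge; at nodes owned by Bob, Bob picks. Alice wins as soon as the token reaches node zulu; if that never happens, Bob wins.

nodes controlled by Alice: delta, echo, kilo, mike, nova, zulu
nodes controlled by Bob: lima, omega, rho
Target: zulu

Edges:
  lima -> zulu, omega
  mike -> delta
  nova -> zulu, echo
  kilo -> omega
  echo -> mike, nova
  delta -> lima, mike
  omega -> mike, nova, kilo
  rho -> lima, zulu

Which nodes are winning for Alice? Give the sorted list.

A0 = {zulu}
A1: add {nova} — nova (Alice) has nova→zulu.
A2: add {echo} — echo (Alice) has echo→nova.
A3 = A2; e.g. lima (Bob) can still go to omega. Fixed point.
Alice's winning region = {echo, nova, zulu}.

echo, nova, zulu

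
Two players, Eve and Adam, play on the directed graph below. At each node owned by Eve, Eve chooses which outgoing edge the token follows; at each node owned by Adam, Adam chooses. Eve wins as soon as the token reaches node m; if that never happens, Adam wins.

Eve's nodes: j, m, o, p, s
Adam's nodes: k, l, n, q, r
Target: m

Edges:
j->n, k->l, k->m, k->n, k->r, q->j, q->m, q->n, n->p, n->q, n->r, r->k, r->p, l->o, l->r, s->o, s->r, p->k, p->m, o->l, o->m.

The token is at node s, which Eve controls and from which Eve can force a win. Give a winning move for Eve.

o

A0 = {m}
A1: add {o, p} — o (Eve) has o→m; p (Eve) has p→m.
A2: add {s} — s (Eve) has s→o.
A3 = A2; e.g. j (Eve) has no edge into A2. Fixed point.
From s, successor o is in the attractor (rank 1); the other successor r is not.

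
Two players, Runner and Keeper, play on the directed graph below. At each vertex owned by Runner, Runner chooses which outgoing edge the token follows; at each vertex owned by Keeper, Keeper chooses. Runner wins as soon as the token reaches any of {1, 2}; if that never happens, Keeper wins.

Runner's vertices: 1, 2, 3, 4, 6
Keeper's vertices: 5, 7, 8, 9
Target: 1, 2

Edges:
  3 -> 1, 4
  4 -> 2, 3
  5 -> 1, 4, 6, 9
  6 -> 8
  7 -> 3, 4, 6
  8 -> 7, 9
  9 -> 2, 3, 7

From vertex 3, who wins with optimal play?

A0 = {1, 2}
A1: add {3, 4} — 3 (Runner) has 3→1; 4 (Runner) has 4→2.
A2 = A1; e.g. 5 (Keeper) can still go to 6. Fixed point.
3 ∈ A1, so Runner can force the target.

Runner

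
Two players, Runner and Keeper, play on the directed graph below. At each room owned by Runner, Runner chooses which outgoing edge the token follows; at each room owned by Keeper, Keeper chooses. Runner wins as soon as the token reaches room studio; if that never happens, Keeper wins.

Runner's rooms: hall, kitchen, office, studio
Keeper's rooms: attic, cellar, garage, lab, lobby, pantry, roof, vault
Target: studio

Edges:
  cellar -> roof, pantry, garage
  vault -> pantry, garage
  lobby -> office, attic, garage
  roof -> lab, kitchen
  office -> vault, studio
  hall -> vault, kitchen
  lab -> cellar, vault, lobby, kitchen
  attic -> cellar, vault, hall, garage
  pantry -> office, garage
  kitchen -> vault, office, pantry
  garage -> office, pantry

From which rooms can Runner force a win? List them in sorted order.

hall, kitchen, office, studio

A0 = {studio}
A1: add {office} — office (Runner) has office→studio.
A2: add {kitchen} — kitchen (Runner) has kitchen→office.
A3: add {hall} — hall (Runner) has hall→kitchen.
A4 = A3; e.g. cellar (Keeper) can still go to roof. Fixed point.
Runner's winning region = {hall, kitchen, office, studio}.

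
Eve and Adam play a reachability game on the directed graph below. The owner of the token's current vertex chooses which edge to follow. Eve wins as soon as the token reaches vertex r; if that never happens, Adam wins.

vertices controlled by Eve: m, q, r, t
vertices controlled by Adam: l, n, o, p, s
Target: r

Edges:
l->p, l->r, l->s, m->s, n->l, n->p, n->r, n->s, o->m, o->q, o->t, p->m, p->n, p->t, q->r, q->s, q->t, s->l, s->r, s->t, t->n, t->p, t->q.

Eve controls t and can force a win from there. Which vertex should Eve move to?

q

A0 = {r}
A1: add {q} — q (Eve) has q→r.
A2: add {t} — t (Eve) has t→q.
A3 = A2; e.g. l (Adam) can still go to p. Fixed point.
From t, successor q is in the attractor (rank 1); the other successors n, p are not.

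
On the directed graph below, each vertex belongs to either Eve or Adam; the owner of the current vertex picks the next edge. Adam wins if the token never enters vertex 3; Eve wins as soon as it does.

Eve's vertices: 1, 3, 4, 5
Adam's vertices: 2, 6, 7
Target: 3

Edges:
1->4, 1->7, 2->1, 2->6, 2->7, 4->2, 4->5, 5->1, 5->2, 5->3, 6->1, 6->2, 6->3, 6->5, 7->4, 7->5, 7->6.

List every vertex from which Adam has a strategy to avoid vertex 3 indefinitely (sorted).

A0 = {3}
A1: add {5} — 5 (Eve) has 5→3.
A2: add {4} — 4 (Eve) has 4→5.
A3: add {1} — 1 (Eve) has 1→4.
A4 = A3; e.g. 2 (Adam) can still go to 6. Fixed point.
Eve's attractor = {1, 3, 4, 5}; Adam avoids the target exactly from the complement.

2, 6, 7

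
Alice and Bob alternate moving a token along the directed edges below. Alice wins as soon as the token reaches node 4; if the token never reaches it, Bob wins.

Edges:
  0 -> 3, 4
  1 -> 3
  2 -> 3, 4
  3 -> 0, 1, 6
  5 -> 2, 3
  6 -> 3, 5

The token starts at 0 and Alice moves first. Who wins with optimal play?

Alice

Track states (vertex, player-to-move).
A0 = {(4,Alice), (4,Bob)}
A1: add {(0,Alice), (2,Alice)}.
(0,Alice) ∈ A1 ⇒ Alice forces the target.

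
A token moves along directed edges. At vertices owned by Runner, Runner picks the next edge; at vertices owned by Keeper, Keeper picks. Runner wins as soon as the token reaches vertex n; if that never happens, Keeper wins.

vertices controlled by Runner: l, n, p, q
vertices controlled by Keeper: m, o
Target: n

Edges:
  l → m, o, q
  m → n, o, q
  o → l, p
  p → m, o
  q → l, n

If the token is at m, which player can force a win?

Keeper

A0 = {n}
A1: add {q} — q (Runner) has q→n.
A2: add {l} — l (Runner) has l→q.
A3 = A2; e.g. m (Keeper) can still go to o. Fixed point.
m never enters the attractor, so Keeper can avoid the target forever.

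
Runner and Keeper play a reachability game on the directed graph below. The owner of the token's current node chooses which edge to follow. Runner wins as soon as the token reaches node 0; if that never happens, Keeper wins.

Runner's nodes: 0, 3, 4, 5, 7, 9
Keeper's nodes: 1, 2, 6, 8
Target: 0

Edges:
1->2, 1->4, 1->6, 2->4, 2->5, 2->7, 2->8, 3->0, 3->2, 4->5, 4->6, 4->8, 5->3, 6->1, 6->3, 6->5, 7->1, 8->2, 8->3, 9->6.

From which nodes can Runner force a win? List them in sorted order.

A0 = {0}
A1: add {3} — 3 (Runner) has 3→0.
A2: add {5} — 5 (Runner) has 5→3.
A3: add {4} — 4 (Runner) has 4→5.
A4 = A3; e.g. 1 (Keeper) can still go to 2. Fixed point.
Runner's winning region = {0, 3, 4, 5}.

0, 3, 4, 5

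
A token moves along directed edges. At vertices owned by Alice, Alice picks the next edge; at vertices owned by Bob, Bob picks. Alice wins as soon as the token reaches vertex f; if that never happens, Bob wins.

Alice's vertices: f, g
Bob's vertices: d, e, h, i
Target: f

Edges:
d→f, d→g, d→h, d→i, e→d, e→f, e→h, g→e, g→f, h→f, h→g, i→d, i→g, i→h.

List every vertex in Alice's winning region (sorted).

f, g, h

A0 = {f}
A1: add {g} — g (Alice) has g→f.
A2: add {h} — h (Bob): all of {f, g} already in.
A3 = A2; e.g. d (Bob) can still go to i. Fixed point.
Alice's winning region = {f, g, h}.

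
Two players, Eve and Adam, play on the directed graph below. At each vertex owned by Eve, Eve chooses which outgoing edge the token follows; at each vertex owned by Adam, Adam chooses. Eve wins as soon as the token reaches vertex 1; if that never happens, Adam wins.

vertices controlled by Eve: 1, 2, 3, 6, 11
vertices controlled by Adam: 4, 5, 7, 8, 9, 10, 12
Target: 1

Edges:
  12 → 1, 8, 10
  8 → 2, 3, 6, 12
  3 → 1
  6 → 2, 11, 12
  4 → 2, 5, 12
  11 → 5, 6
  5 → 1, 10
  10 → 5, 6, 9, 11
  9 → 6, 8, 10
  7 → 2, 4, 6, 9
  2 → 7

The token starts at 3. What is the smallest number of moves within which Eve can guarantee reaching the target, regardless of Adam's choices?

A0 = {1}
A1: add {3} — 3 (Eve) has 3→1.
A2 = A1; e.g. 2 (Eve) has no edge into A1. Fixed point.
3 enters the attractor at level 1, so Eve can force the target in 1 move from there.

1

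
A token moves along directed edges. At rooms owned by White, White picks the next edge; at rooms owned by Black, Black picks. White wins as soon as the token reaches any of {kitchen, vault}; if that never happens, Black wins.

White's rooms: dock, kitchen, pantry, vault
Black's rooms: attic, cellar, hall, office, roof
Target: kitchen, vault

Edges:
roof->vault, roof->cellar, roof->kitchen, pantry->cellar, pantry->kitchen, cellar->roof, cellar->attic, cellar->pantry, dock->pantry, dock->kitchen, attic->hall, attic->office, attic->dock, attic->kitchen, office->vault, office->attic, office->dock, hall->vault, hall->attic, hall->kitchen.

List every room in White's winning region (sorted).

dock, kitchen, pantry, vault

A0 = {kitchen, vault}
A1: add {dock, pantry} — pantry (White) has pantry→kitchen; dock (White) has dock→kitchen.
A2 = A1; e.g. roof (Black) can still go to cellar. Fixed point.
White's winning region = {dock, kitchen, pantry, vault}.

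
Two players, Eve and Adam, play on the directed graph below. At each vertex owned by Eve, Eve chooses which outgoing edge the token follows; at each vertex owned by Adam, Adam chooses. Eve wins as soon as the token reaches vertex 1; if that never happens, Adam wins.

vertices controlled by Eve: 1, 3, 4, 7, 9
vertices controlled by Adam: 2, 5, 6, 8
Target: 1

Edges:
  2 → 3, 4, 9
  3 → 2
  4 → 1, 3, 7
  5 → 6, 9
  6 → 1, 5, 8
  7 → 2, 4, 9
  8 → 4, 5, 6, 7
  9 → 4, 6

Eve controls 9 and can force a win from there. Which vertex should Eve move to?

4

A0 = {1}
A1: add {4} — 4 (Eve) has 4→1.
A2: add {7, 9} — 7 (Eve) has 7→4; 9 (Eve) has 9→4.
A3 = A2; e.g. 2 (Adam) can still go to 3. Fixed point.
From 9, successor 4 is in the attractor (rank 1); the other successor 6 is not.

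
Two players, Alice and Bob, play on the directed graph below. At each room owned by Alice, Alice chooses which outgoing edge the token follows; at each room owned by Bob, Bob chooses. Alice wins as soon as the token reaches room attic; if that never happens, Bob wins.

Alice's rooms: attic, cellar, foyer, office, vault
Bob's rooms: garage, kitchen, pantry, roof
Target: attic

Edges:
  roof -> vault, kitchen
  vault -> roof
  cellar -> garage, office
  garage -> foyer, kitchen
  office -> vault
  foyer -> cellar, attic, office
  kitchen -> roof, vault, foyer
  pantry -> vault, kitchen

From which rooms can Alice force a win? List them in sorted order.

A0 = {attic}
A1: add {foyer} — foyer (Alice) has foyer→attic.
A2 = A1; e.g. roof (Bob) can still go to vault. Fixed point.
Alice's winning region = {attic, foyer}.

attic, foyer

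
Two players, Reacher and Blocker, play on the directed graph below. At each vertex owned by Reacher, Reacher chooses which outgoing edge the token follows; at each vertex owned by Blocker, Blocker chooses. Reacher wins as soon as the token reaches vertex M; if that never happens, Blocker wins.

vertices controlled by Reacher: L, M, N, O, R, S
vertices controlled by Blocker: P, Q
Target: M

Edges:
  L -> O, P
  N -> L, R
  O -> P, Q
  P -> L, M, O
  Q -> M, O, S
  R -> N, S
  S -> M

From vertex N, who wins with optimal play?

Reacher

A0 = {M}
A1: add {S} — S (Reacher) has S→M.
A2: add {R} — R (Reacher) has R→S.
A3: add {N} — N (Reacher) has N→R.
A4 = A3; e.g. L (Reacher) has no edge into A3. Fixed point.
N ∈ A3, so Reacher can force the target.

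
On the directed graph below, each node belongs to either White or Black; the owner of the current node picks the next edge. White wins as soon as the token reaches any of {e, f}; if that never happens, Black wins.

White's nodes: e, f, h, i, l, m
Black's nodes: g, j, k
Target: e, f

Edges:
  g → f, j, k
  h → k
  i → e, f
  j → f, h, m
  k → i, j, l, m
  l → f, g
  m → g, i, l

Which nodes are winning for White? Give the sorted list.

A0 = {e, f}
A1: add {i, l} — i (White) has i→e; l (White) has l→f.
A2: add {m} — m (White) has m→i.
A3 = A2; e.g. g (Black) can still go to j. Fixed point.
White's winning region = {e, f, i, l, m}.

e, f, i, l, m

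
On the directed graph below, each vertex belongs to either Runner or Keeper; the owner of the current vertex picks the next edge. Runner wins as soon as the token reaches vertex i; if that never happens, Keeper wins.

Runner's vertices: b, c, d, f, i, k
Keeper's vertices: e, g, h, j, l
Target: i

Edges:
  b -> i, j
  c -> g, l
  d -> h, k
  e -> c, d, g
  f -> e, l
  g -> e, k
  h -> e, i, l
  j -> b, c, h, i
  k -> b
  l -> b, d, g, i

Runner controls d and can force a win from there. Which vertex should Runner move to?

A0 = {i}
A1: add {b} — b (Runner) has b→i.
A2: add {k} — k (Runner) has k→b.
A3: add {d} — d (Runner) has d→k.
A4 = A3; e.g. c (Runner) has no edge into A3. Fixed point.
From d, successor k is in the attractor (rank 2); the other successor h is not.

k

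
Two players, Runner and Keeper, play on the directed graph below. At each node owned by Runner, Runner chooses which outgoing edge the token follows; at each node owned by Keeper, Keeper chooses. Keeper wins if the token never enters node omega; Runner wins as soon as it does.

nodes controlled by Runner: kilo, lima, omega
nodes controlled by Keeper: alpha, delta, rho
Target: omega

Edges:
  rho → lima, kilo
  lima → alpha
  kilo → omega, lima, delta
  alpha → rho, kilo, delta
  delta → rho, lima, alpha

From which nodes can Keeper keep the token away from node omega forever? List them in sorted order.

alpha, delta, lima, rho

A0 = {omega}
A1: add {kilo} — kilo (Runner) has kilo→omega.
A2 = A1; e.g. rho (Keeper) can still go to lima. Fixed point.
Runner's attractor = {kilo, omega}; Keeper avoids the target exactly from the complement.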